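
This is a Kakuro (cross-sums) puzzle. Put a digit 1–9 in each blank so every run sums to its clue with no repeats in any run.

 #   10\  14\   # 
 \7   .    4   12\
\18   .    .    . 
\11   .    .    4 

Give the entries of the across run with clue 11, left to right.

R1C1 = 7 − 4 = 3 completes the 7 across.
R2C3 = 12 − 4 = 8 completes the 12 down.
No cell is forced outright now. R2C1 can only be 1 or 6 (the digits allowed by both its 18 across and its 10 down). If R2C1 = 6: then R2C2 would have to be in {4} for the 18 across but in {1,2,3,7,8,9} for the 14 down — contradiction. So R2C1 = 1.
R2C2 = 18 − 9 = 9 completes the 18 across.
R3C1 = 10 − 4 = 6 completes the 10 down.
R3C2 = 11 − 10 = 1 completes the 11 across.

6 1 4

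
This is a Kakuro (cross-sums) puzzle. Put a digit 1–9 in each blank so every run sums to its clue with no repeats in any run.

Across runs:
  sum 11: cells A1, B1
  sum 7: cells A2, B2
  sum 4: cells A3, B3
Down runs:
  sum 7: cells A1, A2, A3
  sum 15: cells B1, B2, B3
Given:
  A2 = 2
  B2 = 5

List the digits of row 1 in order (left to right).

4 7

4 in 2 cells must be {1,3}; 7 in 3 cells must be {1,2,4}.
Given what's placed, A1 must be 4 to fit the 11 across and 7 down.
B1 = 11 − 4 = 7 completes the 11 across.
A3 = 7 − 6 = 1 completes the 7 down.
B3 = 4 − 1 = 3 completes the 4 across.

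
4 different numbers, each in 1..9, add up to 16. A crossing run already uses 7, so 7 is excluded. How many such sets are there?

5

4 distinct digits from 1–9 sum between 10 and 30.
Dropping sets that contain 7.
Enumerating: {1,2,4,9}, {1,2,5,8}, {1,3,4,8}, {1,4,5,6}, {2,3,5,6}.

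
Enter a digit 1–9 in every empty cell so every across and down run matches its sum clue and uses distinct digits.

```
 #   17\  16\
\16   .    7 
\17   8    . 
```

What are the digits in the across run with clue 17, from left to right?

16 in 2 cells must be {7,9}; 17 in 2 cells must be {8,9}.
R1C1 = 16 − 7 = 9 completes the 16 across.
R2C2 = 17 − 8 = 9 completes the 17 across.

8 9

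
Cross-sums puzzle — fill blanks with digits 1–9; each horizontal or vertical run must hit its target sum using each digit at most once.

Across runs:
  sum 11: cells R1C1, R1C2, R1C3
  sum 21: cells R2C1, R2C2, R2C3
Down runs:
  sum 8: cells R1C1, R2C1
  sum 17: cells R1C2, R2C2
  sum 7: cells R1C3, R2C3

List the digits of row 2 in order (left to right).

7, 9, 5

17 in 2 cells must be {8,9}.
The 11 across and the 17 down share only 8, so R1C2 = 8.
R2C2 = 17 − 8 = 9 completes the 17 down.
Nothing is forced directly, so branch on R2C1, whose candidates are 5 or 7. If R2C1 = 5: then R1C1 would have to be in {1,2} for the 11 across but in {3} for the 8 down — contradiction. So R2C1 = 7.
R1C1 = 8 − 7 = 1 completes the 8 down.
R1C3 = 11 − 9 = 2 completes the 11 across.
R2C3 = 21 − 16 = 5 completes the 21 across.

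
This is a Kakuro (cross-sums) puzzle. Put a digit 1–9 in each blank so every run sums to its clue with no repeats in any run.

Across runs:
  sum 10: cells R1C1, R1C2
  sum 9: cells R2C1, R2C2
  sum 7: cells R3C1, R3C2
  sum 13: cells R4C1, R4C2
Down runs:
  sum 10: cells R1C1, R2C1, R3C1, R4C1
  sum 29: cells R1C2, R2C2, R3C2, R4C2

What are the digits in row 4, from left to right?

4 9

10 in 4 cells must be {1,2,3,4}; 29 in 4 cells must be {5,7,8,9}.
Only 5 fits R3C2 under both its across sum 7 and down sum 29.
The 13 across and the 10 down share only 4, so R4C1 = 4.
R4C2 = 13 − 4 = 9 completes the 13 across.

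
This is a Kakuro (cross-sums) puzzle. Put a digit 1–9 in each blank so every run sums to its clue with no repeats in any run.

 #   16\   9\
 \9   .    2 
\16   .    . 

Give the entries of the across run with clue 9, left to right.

16 in 2 cells must be {7,9}.
R1C1 = 9 − 2 = 7 completes the 9 across.
R2C1 = 16 − 7 = 9 completes the 16 down.
R2C2 = 16 − 9 = 7 completes the 16 across.

7 2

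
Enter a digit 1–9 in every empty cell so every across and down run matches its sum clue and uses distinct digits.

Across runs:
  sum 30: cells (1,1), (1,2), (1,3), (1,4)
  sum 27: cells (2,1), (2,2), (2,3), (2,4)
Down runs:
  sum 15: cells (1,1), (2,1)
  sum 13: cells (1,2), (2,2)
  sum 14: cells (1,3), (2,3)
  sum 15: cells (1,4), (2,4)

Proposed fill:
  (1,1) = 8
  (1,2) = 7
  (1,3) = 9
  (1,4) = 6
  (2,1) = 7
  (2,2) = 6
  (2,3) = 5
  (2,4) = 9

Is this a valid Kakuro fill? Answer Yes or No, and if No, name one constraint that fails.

Across: 8+7+9+6=30; 7+6+5+9=27. Down: 8+7=15; 7+6=13; 9+5=14; 6+9=15. No digit repeats within any run.

Yes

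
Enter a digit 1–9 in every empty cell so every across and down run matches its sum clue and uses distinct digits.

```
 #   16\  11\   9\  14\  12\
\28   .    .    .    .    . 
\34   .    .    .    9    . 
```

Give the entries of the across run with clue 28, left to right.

9, 7, 3, 5, 4

34 in 5 cells must be {4,6,7,8,9}; 16 in 2 cells must be {7,9}.
R1C4 = 14 − 9 = 5 completes the 14 down.
R2C1 = 7: the only remaining digit allowed by both the 34 across and the 16 down.
R1C1 = 16 − 7 = 9 completes the 16 down.
Nothing is forced directly, so branch on R2C2, whose candidates are 4 or 6 or 8. If R2C2 = 6: then R1C2 would have to be in {1,2,3,4,6,7,8} for the 28 across but in {5} for the 11 down — contradiction. If R2C2 = 8: that forces R1C2 = 3, R2C5 = 4, after which R1C5 would have to be in {4,7} for the 28 across but in {8} for the 12 down — contradiction. So R2C2 = 4.
R1C2 = 11 − 4 = 7 completes the 11 down.
Given what's placed, R2C5 must be 8 to fit the 34 across and 12 down.
R1C5 = 12 − 8 = 4 completes the 12 down.
R2C3 = 34 − 28 = 6 completes the 34 across.
R1C3 = 28 − 25 = 3 completes the 28 across.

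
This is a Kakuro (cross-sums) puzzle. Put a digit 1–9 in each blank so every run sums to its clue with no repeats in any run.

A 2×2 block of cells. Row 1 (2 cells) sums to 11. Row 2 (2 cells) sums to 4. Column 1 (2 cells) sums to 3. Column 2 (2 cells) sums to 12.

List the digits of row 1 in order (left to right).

4 in 2 cells must be {1,3}; 3 in 2 cells must be {1,2}.
The 11 across and the 3 down share only 2, so (1,1) = 2.
(1,2) = 11 − 2 = 9 completes the 11 across.
(2,1) = 3 − 2 = 1 completes the 3 down.
(2,2) = 4 − 1 = 3 completes the 4 across.

2 9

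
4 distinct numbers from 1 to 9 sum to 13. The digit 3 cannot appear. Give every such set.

{1,2,4,6}

4 distinct digits from 1–9 sum between 10 and 30.
Dropping sets that contain 3.
Only one set works: {1,2,4,6}.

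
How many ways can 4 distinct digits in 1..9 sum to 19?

11

4 distinct digits from 1–9 sum between 10 and 30.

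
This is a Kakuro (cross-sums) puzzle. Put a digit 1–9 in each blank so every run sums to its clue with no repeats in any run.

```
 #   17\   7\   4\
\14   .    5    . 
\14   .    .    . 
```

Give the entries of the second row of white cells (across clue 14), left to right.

17 in 2 cells must be {8,9}; 4 in 2 cells must be {1,3}.
Given what's placed, R1C1 must be 8 to fit the 14 across and 17 down.
R1C3 = 14 − 13 = 1 completes the 14 across.
R2C1 = 17 − 8 = 9 completes the 17 down.
R2C2 = 7 − 5 = 2 completes the 7 down.
R2C3 = 14 − 11 = 3 completes the 14 across.

9, 2, 3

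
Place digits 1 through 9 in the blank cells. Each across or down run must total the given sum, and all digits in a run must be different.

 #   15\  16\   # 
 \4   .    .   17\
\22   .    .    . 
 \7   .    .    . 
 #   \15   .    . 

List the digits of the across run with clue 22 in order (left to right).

8 5 9

4 in 2 cells must be {1,3}; 7 in 3 cells must be {1,2,4}.
Nothing is forced directly, so branch on R1C1, whose candidates are 1 or 3. If R1C1 = 1: that forces R1C2 = 3, after which R3C1 would have to be in {1,2,4} for the 7 across but in {5,6,8,9} for the 15 down — contradiction. So R1C1 = 3.
R1C2 = 4 − 3 = 1 completes the 4 across.
Given what's placed, R3C1 must be 4 to fit the 7 across and 15 down.
R3C2 = 2: the only remaining digit allowed by both the 7 across and the 16 down.
R3C3 = 7 − 6 = 1 completes the 7 across.
R2C1 = 15 − 7 = 8 completes the 15 down.
Given what's placed, R2C3 must be 9 to fit the 22 across and 17 down.
R4C3 = 17 − 10 = 7 completes the 17 down.
R2C2 = 22 − 17 = 5 completes the 22 across.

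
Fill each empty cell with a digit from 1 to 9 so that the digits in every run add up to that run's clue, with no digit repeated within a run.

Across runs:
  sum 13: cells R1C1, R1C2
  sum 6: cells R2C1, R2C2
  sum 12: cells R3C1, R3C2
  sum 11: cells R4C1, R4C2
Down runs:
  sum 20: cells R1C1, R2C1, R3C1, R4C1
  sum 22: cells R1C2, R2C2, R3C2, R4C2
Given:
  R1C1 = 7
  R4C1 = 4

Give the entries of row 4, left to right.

4 7

R1C2 = 13 − 7 = 6 completes the 13 across.
Given what's placed, R2C1 must be 1 to fit the 6 across and 20 down.
R2C2 = 6 − 1 = 5 completes the 6 across.
R3C1 = 20 − 12 = 8 completes the 20 down.
R3C2 = 12 − 8 = 4 completes the 12 across.
R4C2 = 11 − 4 = 7 completes the 11 across.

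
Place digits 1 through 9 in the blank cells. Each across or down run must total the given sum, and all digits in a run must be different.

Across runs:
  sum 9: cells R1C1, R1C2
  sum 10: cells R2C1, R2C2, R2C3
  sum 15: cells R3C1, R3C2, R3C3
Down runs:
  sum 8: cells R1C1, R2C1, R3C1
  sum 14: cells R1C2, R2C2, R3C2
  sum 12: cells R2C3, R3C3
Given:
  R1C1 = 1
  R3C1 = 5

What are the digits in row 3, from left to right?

R1C2 = 9 − 1 = 8 completes the 9 across.
R2C1 = 8 − 6 = 2 completes the 8 down.
Nothing is forced directly, so branch on R2C2, whose candidates are 1 or 5. If R2C2 = 1: that forces R2C3 = 7, after which R3C2 would have to be in {1,2,3,4,6,7,8,9} for the 15 across but in {5} for the 14 down — contradiction. So R2C2 = 5.
R2C3 = 10 − 7 = 3 completes the 10 across.
R3C2 = 14 − 13 = 1 completes the 14 down.
R3C3 = 15 − 6 = 9 completes the 15 across.

5 1 9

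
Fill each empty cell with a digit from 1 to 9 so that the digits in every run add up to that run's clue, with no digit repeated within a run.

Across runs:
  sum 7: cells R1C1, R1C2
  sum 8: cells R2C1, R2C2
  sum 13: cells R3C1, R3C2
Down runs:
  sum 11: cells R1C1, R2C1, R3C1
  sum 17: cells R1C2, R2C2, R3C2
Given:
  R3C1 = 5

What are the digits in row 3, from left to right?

Given what's placed, R2C1 must be 2 to fit the 8 across and 11 down.
R2C2 = 8 − 2 = 6 completes the 8 across.
R3C2 = 13 − 5 = 8 completes the 13 across.
R1C1 = 11 − 7 = 4 completes the 11 down.
R1C2 = 7 − 4 = 3 completes the 7 across.

5 8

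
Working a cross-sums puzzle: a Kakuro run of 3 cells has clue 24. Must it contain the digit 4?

The only way to make 24 from 3 distinct digits is {7,8,9}, which does not contain 4.

No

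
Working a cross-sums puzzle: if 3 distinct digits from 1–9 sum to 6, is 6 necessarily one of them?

No

The only way to make 6 from 3 distinct digits is {1,2,3}, which does not contain 6.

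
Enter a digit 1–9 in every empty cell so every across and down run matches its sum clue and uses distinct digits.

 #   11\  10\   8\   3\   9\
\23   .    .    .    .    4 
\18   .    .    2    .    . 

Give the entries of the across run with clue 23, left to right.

3 in 2 cells must be {1,2}.
R1C3 = 8 − 2 = 6 completes the 8 down.
R2C4 = 1: the only remaining digit allowed by both the 18 across and the 3 down.
R2C5 = 9 − 4 = 5 completes the 9 down.
R1C4 = 3 − 1 = 2 completes the 3 down.
No cell is forced outright now. R1C1 can only be 3 or 8 (the digits allowed by both its 23 across and its 11 down). If R1C1 = 3: that forces R1C2 = 8, after which R2C1 would have to be in {3,4,6,7} for the 18 across but in {8} for the 11 down — contradiction. So R1C1 = 8.
R1C2 = 23 − 20 = 3 completes the 23 across.

8 3 6 2 4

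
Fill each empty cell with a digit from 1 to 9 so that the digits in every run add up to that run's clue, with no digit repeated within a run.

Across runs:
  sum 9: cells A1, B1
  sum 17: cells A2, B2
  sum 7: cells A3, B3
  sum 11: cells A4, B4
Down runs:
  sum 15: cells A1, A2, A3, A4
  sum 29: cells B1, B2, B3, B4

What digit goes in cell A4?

4

17 in 2 cells must be {8,9}; 29 in 4 cells must be {5,7,8,9}.
Only 5 fits B3 under both its across sum 7 and down sum 29.
A3 = 7 − 5 = 2 completes the 7 across.
Nothing is forced directly, so branch on B1, whose candidates are 7 or 8. If B1 = 7: then A1 would have to be in {2} for the 9 across but in {1,3,4,5,6,7,8,9} for the 15 down — contradiction. So B1 = 8.
A1 = 9 − 8 = 1 completes the 9 across.
B2 = 9: the only remaining digit allowed by both the 17 across and the 29 down.
B4 = 29 − 22 = 7 completes the 29 down.
A2 = 17 − 9 = 8 completes the 17 across.
A4 = 11 − 7 = 4 completes the 11 across.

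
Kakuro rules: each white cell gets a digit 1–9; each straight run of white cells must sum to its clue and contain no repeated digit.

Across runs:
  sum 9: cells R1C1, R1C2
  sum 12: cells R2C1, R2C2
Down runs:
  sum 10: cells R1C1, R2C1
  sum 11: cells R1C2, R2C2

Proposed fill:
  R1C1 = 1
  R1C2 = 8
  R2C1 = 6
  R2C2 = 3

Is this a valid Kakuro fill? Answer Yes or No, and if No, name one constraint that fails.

No — the down run R1C1–R2C1 sums to 7, not 10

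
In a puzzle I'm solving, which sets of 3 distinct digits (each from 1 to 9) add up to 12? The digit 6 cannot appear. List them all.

{1,2,9}; {1,3,8}; {1,4,7}; {2,3,7}; {3,4,5}

3 distinct digits from 1–9 sum between 6 and 24.
Dropping sets that contain 6.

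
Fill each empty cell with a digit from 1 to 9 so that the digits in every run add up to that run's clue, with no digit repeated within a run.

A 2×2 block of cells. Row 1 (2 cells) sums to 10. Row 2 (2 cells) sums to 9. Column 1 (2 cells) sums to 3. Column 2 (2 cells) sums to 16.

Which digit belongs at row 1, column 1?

1

3 in 2 cells must be {1,2}; 16 in 2 cells must be {7,9}.
The 9 across and the 16 down share only 7, so (2,2) = 7.
(1,2) = 16 − 7 = 9 completes the 16 down.
(2,1) = 9 − 7 = 2 completes the 9 across.
(1,1) = 10 − 9 = 1 completes the 10 across.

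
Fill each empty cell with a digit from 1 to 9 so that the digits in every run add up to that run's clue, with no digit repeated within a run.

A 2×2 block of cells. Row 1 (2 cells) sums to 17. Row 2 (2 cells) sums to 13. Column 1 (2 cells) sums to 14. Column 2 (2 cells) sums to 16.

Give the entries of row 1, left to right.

17 in 2 cells must be {8,9}; 16 in 2 cells must be {7,9}.
The 17 across and the 16 down share only 9, so (1,2) = 9.
(2,2) = 16 − 9 = 7 completes the 16 down.
(1,1) = 17 − 9 = 8 completes the 17 across.
(2,1) = 13 − 7 = 6 completes the 13 across.

8 9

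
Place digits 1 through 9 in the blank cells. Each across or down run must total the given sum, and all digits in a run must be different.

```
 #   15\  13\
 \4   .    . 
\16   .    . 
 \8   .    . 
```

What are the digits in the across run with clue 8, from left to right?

5 3

4 in 2 cells must be {1,3}; 16 in 2 cells must be {7,9}.
Nothing is forced directly, so branch on R1C1, whose candidates are 1 or 3. If R1C1 = 1: that forces R1C2 = 3, R2C1 = 9, after which R2C2 would have to be in {7} for the 16 across but in {1,2,4,6,8,9} for the 13 down — contradiction. So R1C1 = 3.
R1C2 = 4 − 3 = 1 completes the 4 across.
Given what's placed, R2C1 must be 7 to fit the 16 across and 15 down.
R2C2 = 16 − 7 = 9 completes the 16 across.
R3C1 = 15 − 10 = 5 completes the 15 down.
R3C2 = 8 − 5 = 3 completes the 8 across.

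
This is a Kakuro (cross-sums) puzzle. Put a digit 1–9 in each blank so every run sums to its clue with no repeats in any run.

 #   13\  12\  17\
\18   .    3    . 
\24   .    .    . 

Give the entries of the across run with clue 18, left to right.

6, 3, 9

24 in 3 cells must be {7,8,9}; 17 in 2 cells must be {8,9}.
R2C2 = 12 − 3 = 9 completes the 12 down.
R2C3 = 8: the only remaining digit allowed by both the 24 across and the 17 down.
R1C3 = 17 − 8 = 9 completes the 17 down.
R2C1 = 24 − 17 = 7 completes the 24 across.
R1C1 = 18 − 12 = 6 completes the 18 across.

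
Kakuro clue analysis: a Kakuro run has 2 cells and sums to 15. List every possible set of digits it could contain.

{6,9}; {7,8}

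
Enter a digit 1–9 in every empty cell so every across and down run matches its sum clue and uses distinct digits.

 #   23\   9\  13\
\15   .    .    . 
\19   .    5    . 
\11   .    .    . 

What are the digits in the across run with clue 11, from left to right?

23 in 3 cells must be {6,8,9}.
No cell is forced outright now. R1C2 can only be 1 or 3 (the digits allowed by both its 15 across and its 9 down). If R1C2 = 3: that forces R1C1 = 8, R1C3 = 4, R2C1 = 6, R2C3 = 8, after which R3C1 would have to be in {1,2,3,4,5,6,7,8} for the 11 across but in {9} for the 23 down — contradiction. So R1C2 = 1.
R3C2 = 9 − 6 = 3 completes the 9 down.
R3C1 = 6: the only remaining digit allowed by both the 11 across and the 23 down.
R3C3 = 11 − 9 = 2 completes the 11 across.

6 3 2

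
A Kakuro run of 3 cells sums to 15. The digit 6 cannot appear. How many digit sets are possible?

5

3 distinct digits from 1–9 sum between 6 and 24.
Dropping sets that contain 6.
Enumerating: {1,5,9}, {2,4,9}, {2,5,8}, {3,4,8}, {3,5,7}.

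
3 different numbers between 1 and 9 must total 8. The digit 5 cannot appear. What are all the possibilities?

{1,3,4}

3 distinct digits from 1–9 sum between 6 and 24.
Dropping sets that contain 5.
Only one set works: {1,3,4}.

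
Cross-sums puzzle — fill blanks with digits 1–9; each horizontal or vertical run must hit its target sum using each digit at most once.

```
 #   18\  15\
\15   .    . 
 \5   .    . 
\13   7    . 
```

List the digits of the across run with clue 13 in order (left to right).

R3C2 = 13 − 7 = 6 completes the 13 across.
No cell is forced outright now. R1C2 can only be 7 or 8 (the digits allowed by both its 15 across and its 15 down). If R1C2 = 8: then R1C1 would have to be in {7} for the 15 across but in {2,3,5,6,8,9} for the 18 down — contradiction. So R1C2 = 7.
R1C1 = 15 − 7 = 8 completes the 15 across.
R2C1 = 18 − 15 = 3 completes the 18 down.
R2C2 = 5 − 3 = 2 completes the 5 across.

7 6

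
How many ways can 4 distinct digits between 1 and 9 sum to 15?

6

4 distinct digits from 1–9 sum between 10 and 30.
Enumerating: {1,2,3,9}, {1,2,4,8}, {1,2,5,7}, {1,3,4,7}, {1,3,5,6}, {2,3,4,6}.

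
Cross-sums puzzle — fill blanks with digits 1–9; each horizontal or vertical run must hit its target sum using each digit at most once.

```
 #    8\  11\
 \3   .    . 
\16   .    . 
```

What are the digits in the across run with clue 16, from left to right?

7 9

3 in 2 cells must be {1,2}; 16 in 2 cells must be {7,9}.
The 3 across and the 11 down share only 2, so R1C2 = 2.
The 16 across and the 8 down share only 7, so R2C1 = 7.
R2C2 = 16 − 7 = 9 completes the 16 across.
R1C1 = 3 − 2 = 1 completes the 3 across.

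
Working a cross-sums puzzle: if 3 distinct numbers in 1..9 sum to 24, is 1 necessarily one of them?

No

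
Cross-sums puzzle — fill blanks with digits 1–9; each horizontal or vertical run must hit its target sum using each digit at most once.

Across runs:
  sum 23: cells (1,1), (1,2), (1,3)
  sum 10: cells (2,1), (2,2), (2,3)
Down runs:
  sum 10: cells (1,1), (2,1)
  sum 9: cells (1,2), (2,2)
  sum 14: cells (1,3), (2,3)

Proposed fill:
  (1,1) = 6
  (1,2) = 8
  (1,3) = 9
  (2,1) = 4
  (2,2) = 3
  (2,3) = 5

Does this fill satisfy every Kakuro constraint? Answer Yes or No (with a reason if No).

No — the across run (2,1)–(2,3) sums to 12, not 10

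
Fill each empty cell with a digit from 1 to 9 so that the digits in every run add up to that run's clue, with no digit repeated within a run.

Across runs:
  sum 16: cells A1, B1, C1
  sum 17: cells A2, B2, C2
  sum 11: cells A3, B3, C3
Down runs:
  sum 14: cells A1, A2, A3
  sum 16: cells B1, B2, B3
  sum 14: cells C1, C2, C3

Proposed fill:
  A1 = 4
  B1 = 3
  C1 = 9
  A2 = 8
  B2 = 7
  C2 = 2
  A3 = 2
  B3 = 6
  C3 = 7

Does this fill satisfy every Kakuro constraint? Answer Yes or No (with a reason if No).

No — the across run A3–C3 sums to 15, not 11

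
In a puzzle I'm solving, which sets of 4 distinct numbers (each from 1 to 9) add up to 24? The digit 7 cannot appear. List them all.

4 distinct digits from 1–9 sum between 10 and 30.
Dropping sets that contain 7.

{1,6,8,9}; {2,5,8,9}; {3,4,8,9}; {4,5,6,9}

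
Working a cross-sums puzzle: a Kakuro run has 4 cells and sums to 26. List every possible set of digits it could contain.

4 distinct digits from 1–9 sum between 10 and 30.

{2,7,8,9}; {3,6,8,9}; {4,5,8,9}; {4,6,7,9}; {5,6,7,8}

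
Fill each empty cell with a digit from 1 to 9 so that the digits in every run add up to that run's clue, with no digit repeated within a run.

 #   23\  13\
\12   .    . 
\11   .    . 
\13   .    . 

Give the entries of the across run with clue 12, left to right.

8, 4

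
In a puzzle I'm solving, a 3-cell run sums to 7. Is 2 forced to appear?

The only way to make 7 from 3 distinct digits is {1,2,4}, which contains 2.

Yes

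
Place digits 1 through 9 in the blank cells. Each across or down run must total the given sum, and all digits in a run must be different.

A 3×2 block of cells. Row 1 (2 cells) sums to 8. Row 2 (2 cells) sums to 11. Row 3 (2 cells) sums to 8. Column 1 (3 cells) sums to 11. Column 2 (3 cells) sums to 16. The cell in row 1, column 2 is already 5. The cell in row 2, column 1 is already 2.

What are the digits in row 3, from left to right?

(1,1) = 8 − 5 = 3 completes the 8 across.
(2,2) = 11 − 2 = 9 completes the 11 across.
(3,1) = 11 − 5 = 6 completes the 11 down.
(3,2) = 8 − 6 = 2 completes the 8 across.

6 2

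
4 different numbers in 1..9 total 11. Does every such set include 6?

No

The only way to make 11 from 4 distinct digits is {1,2,3,5}, which does not contain 6.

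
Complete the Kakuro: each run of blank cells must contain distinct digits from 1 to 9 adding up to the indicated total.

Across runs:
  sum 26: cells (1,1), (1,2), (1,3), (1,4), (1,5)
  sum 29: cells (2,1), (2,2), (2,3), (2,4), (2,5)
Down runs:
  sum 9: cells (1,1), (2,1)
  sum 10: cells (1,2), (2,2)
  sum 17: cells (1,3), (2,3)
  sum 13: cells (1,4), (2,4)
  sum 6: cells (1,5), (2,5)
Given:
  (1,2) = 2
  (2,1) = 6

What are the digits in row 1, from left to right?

17 in 2 cells must be {8,9}.
(1,1) = 9 − 6 = 3 completes the 9 down.
(2,2) = 10 − 2 = 8 completes the 10 down.
(2,3) = 9: the only remaining digit allowed by both the 29 across and the 17 down.
(1,3) = 17 − 9 = 8 completes the 17 down.
Given what's placed, (1,5) must be 4 to fit the 26 across and 6 down.
(2,5) = 6 − 4 = 2 completes the 6 down.
(1,4) = 26 − 17 = 9 completes the 26 across.

3 2 8 9 4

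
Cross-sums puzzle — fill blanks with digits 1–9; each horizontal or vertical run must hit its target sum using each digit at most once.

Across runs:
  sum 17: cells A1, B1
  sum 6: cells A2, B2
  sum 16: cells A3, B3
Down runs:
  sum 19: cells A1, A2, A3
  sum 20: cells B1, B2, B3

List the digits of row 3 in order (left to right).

9 7

17 in 2 cells must be {8,9}; 16 in 2 cells must be {7,9}.
Nothing is forced directly, so branch on B2, whose candidates are 4 or 5. If B2 = 5: then A2 would have to be in {1} for the 6 across but in {2,3,4,5,6,7,8,9} for the 19 down — contradiction. So B2 = 4.
Given what's placed, B1 must be 9 to fit the 17 across and 20 down.
A2 = 6 − 4 = 2 completes the 6 across.
A3 = 9: the only remaining digit allowed by both the 16 across and the 19 down.
B3 = 16 − 9 = 7 completes the 16 across.
A1 = 17 − 9 = 8 completes the 17 across.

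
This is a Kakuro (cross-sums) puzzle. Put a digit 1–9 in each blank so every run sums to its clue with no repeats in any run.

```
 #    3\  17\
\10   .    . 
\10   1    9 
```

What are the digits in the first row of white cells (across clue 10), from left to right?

2 8

3 in 2 cells must be {1,2}; 17 in 2 cells must be {8,9}.
R1C1 = 3 − 1 = 2 completes the 3 down.
R1C2 = 10 − 2 = 8 completes the 10 across.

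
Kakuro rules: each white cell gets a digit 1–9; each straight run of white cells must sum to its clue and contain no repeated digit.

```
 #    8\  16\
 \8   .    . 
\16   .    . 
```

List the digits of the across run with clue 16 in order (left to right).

7 9

16 in 2 cells must be {7,9}.
The 8 across and the 16 down share only 7, so R1C2 = 7.
The 16 across and the 8 down share only 7, so R2C1 = 7.
R2C2 = 16 − 7 = 9 completes the 16 across.
R1C1 = 8 − 7 = 1 completes the 8 across.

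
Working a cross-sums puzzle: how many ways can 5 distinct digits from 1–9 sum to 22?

9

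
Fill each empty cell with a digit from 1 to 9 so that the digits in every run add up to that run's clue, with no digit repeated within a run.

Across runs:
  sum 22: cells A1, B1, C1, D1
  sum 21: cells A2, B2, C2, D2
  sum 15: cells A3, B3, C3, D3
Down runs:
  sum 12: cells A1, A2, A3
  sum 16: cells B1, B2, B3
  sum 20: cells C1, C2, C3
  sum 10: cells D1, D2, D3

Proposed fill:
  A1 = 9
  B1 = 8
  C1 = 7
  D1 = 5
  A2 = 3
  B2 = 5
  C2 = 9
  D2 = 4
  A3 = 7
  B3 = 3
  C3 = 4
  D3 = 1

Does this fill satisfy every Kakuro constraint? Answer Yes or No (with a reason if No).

No — the down run A1–A3 sums to 19, not 12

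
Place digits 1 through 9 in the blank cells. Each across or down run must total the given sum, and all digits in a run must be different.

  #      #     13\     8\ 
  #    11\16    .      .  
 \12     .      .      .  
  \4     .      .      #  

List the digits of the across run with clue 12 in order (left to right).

8 3 1

16 in 2 cells must be {7,9}; 4 in 2 cells must be {1,3}.
The 16 across and the 8 down share only 7, so R1C3 = 7.
R2C3 = 8 − 7 = 1 completes the 8 down.
Intersecting the 4 across with the 11 down forces R3C1 = 3.
R3C2 = 4 − 3 = 1 completes the 4 across.
R1C2 = 16 − 7 = 9 completes the 16 across.
R2C1 = 11 − 3 = 8 completes the 11 down.
R2C2 = 12 − 9 = 3 completes the 12 across.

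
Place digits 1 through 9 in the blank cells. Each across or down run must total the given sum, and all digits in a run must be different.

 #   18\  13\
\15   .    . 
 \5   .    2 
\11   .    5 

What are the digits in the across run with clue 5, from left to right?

3 2

R1C2 = 13 − 7 = 6 completes the 13 down.
R2C1 = 5 − 2 = 3 completes the 5 across.
R3C1 = 11 − 5 = 6 completes the 11 across.
R1C1 = 15 − 6 = 9 completes the 15 across.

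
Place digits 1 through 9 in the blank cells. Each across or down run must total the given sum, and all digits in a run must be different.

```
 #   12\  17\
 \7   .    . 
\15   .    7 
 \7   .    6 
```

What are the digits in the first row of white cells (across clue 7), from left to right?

R1C2 = 17 − 13 = 4 completes the 17 down.
R2C1 = 15 − 7 = 8 completes the 15 across.
R3C1 = 7 − 6 = 1 completes the 7 across.
R1C1 = 7 − 4 = 3 completes the 7 across.

3 4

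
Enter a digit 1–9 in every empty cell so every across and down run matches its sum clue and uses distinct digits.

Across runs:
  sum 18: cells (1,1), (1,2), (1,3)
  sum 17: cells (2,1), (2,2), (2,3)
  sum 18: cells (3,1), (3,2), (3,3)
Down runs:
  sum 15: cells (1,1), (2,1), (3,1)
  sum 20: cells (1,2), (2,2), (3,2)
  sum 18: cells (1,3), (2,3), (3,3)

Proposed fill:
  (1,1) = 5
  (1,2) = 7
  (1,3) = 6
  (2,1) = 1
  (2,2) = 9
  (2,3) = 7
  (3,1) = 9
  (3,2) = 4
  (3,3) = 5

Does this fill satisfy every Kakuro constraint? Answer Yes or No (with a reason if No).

Yes

Across: 5+7+6=18; 1+9+7=17; 9+4+5=18. Down: 5+1+9=15; 7+9+4=20; 6+7+5=18. No digit repeats within any run.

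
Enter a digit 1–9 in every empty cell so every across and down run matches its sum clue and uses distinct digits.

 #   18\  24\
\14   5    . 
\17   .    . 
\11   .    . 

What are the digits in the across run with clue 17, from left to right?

17 in 2 cells must be {8,9}; 24 in 3 cells must be {7,8,9}.
R1C2 = 14 − 5 = 9 completes the 14 across.
Given what's placed, R2C1 must be 9 to fit the 17 across and 18 down.
R2C2 = 17 − 9 = 8 completes the 17 across.
R3C1 = 18 − 14 = 4 completes the 18 down.
R3C2 = 11 − 4 = 7 completes the 11 across.

9 8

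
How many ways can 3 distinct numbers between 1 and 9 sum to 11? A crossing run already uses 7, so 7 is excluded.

4

3 distinct digits from 1–9 sum between 6 and 24.
Dropping sets that contain 7.
Enumerating: {1,2,8}, {1,4,6}, {2,3,6}, {2,4,5}.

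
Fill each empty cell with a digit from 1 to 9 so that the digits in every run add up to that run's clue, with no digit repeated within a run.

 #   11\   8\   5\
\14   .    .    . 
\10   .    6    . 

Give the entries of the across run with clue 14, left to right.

8 2 4

R1C2 = 8 − 6 = 2 completes the 8 down.
Given what's placed, R2C1 must be 3 to fit the 10 across and 11 down.
R2C3 = 10 − 9 = 1 completes the 10 across.
R1C1 = 11 − 3 = 8 completes the 11 down.
R1C3 = 14 − 10 = 4 completes the 14 across.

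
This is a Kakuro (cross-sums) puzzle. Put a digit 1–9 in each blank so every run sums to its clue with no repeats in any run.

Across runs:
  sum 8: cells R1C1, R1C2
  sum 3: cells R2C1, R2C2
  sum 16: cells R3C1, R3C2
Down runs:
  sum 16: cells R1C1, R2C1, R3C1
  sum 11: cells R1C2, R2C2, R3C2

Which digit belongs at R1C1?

5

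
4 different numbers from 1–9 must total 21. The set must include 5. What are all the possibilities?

{1,5,6,9}; {1,5,7,8}; {2,5,6,8}; {3,4,5,9}; {3,5,6,7}

4 distinct digits from 1–9 sum between 10 and 30.
Keeping only sets containing 5.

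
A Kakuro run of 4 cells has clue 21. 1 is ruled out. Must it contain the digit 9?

No

Counterexample: {2,4,7,8} sums to 21 under that restriction without using 9.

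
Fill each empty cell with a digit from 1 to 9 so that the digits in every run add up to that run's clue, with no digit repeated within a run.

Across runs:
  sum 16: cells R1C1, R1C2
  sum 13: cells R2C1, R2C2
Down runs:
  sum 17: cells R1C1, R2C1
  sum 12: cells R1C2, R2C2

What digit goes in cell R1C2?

7

16 in 2 cells must be {7,9}; 17 in 2 cells must be {8,9}.
The 16 across and the 17 down share only 9, so R1C1 = 9.
R1C2 = 16 − 9 = 7 completes the 16 across.
R2C1 = 17 − 9 = 8 completes the 17 down.
R2C2 = 13 − 8 = 5 completes the 13 across.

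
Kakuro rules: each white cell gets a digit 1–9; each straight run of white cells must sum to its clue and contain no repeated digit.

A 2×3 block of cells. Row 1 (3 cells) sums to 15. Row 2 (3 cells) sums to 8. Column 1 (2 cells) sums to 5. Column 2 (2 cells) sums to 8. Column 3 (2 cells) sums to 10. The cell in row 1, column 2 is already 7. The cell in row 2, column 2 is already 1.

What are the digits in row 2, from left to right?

3 1 4

Nothing is forced directly, so branch on (1,1), whose candidates are 2 or 3. If (1,1) = 3: then (1,3) would have to be in {5} for the 15 across but in {1,2,3,4,6,7,8,9} for the 10 down — contradiction. So (1,1) = 2.
(1,3) = 15 − 9 = 6 completes the 15 across.
(2,1) = 5 − 2 = 3 completes the 5 down.
(2,3) = 8 − 4 = 4 completes the 8 across.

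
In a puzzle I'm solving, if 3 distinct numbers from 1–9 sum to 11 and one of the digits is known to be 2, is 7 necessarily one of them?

No

Counterexample: {1,2,8} sums to 11 under that restriction without using 7.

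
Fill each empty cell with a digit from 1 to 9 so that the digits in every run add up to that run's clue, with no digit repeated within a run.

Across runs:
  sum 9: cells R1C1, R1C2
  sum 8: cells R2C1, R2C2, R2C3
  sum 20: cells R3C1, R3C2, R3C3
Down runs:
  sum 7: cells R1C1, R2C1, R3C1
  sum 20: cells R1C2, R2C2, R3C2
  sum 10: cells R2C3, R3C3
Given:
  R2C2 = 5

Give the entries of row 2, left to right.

7 in 3 cells must be {1,2,4}.
R3C1 = 4: only digit in both the 20-across and 7-down candidate sets.
Nothing is forced directly, so branch on R3C3, whose candidates are 7 or 9. If R3C3 = 7: then R2C3 would have to be in {1,2} for the 8 across but in {3} for the 10 down — contradiction. So R3C3 = 9.
R2C3 = 10 − 9 = 1 completes the 10 down.
R3C2 = 20 − 13 = 7 completes the 20 across.
R1C2 = 20 − 12 = 8 completes the 20 down.
R2C1 = 8 − 6 = 2 completes the 8 across.
R1C1 = 9 − 8 = 1 completes the 9 across.

2 5 1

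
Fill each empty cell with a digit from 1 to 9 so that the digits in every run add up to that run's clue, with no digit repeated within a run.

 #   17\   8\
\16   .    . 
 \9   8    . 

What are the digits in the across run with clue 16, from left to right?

16 in 2 cells must be {7,9}; 17 in 2 cells must be {8,9}.
R1C1 = 17 − 8 = 9 completes the 17 down.
R1C2 = 16 − 9 = 7 completes the 16 across.
R2C2 = 9 − 8 = 1 completes the 9 across.

9, 7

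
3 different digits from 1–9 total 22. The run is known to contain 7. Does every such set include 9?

Yes

The only way to make 22 from 3 distinct digits under that restriction is {6,7,9}, which contains 9.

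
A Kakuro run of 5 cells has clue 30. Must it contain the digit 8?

No

Counterexample: {3,5,6,7,9} sums to 30 without using 8.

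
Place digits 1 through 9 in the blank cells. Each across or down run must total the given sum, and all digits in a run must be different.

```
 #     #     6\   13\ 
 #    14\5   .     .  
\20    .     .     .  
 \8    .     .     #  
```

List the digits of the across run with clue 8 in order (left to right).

6 in 3 cells must be {1,2,3}.
The 5 across and the 13 down share only 4, so R1C3 = 4.
Intersecting the 20 across with the 6 down forces R2C2 = 3.
R2C3 = 13 − 4 = 9 completes the 13 down.
R1C2 = 5 − 4 = 1 completes the 5 across.
R2C1 = 20 − 12 = 8 completes the 20 across.
R3C1 = 14 − 8 = 6 completes the 14 down.
R3C2 = 8 − 6 = 2 completes the 8 across.

6 2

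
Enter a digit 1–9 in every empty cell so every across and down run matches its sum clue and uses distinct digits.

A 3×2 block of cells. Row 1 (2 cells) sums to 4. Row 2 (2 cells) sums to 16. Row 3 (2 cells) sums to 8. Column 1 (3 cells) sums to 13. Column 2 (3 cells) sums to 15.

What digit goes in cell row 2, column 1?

4 in 2 cells must be {1,3}; 16 in 2 cells must be {7,9}.
Nothing is forced directly, so branch on (1,1), whose candidates are 1 or 3. If (1,1) = 3: that forces (1,2) = 1, (2,1) = 9, after which (2,2) would have to be in {7} for the 16 across but in {5,6,8,9} for the 15 down — contradiction. So (1,1) = 1.
(1,2) = 4 − 1 = 3 completes the 4 across.
Given what's placed, (2,2) must be 7 to fit the 16 across and 15 down.
(3,2) = 15 − 10 = 5 completes the 15 down.
(2,1) = 16 − 7 = 9 completes the 16 across.
(3,1) = 8 − 5 = 3 completes the 8 across.

9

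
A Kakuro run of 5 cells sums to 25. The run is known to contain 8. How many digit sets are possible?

6

5 distinct digits from 1–9 sum between 15 and 35.
Keeping only sets containing 8.
Enumerating: {1,2,5,8,9}, {1,3,4,8,9}, {1,3,6,7,8}, {1,4,5,7,8}, {2,3,5,7,8}, {2,4,5,6,8}.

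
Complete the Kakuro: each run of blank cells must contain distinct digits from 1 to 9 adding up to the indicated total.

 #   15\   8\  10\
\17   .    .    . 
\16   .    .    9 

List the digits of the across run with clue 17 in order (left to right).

9 7 1

R1C3 = 10 − 9 = 1 completes the 10 down.
R2C1 = 6: the only remaining digit allowed by both the 16 across and the 15 down.
R2C2 = 16 − 15 = 1 completes the 16 across.
R1C1 = 15 − 6 = 9 completes the 15 down.
R1C2 = 17 − 10 = 7 completes the 17 across.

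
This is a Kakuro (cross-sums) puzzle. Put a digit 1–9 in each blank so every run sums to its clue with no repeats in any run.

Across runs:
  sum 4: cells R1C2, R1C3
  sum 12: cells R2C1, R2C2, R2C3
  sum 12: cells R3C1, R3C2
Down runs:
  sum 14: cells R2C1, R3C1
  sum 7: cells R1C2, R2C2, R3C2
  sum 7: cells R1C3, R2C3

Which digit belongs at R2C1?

6

4 in 2 cells must be {1,3}; 7 in 3 cells must be {1,2,4}.
The 4 across and the 7 down share only 1, so R1C2 = 1.
R1C3 = 4 − 1 = 3 completes the 4 across.
R2C3 = 7 − 3 = 4 completes the 7 down.
R3C2 = 4: the only remaining digit allowed by both the 12 across and the 7 down.
R2C2 = 7 − 5 = 2 completes the 7 down.
R3C1 = 12 − 4 = 8 completes the 12 across.
R2C1 = 12 − 6 = 6 completes the 12 across.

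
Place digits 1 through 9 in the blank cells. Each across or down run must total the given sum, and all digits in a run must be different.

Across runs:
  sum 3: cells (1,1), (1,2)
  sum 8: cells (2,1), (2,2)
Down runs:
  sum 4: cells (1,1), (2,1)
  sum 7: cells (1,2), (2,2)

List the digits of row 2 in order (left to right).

3 5

3 in 2 cells must be {1,2}; 4 in 2 cells must be {1,3}.
The 3 across and the 4 down share only 1, so (1,1) = 1.
(1,2) = 3 − 1 = 2 completes the 3 across.
(2,1) = 4 − 1 = 3 completes the 4 down.
(2,2) = 8 − 3 = 5 completes the 8 across.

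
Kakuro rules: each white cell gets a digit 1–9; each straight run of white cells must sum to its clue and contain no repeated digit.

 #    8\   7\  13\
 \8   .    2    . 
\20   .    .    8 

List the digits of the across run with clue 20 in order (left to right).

7 5 8

R1C3 = 13 − 8 = 5 completes the 13 down.
R2C2 = 7 − 2 = 5 completes the 7 down.
R1C1 = 8 − 7 = 1 completes the 8 across.
R2C1 = 20 − 13 = 7 completes the 20 across.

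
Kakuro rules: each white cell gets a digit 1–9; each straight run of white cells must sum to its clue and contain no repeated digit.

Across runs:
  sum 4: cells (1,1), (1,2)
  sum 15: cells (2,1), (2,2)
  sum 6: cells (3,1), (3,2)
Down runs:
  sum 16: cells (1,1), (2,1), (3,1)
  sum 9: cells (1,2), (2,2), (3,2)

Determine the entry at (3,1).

4

4 in 2 cells must be {1,3}.
The 15 across and the 9 down share only 6, so (2,2) = 6.
Given what's placed, (1,2) must be 1 to fit the 4 across and 9 down.
(2,1) = 15 − 6 = 9 completes the 15 across.
(3,2) = 9 − 7 = 2 completes the 9 down.
(1,1) = 4 − 1 = 3 completes the 4 across.
(3,1) = 6 − 2 = 4 completes the 6 across.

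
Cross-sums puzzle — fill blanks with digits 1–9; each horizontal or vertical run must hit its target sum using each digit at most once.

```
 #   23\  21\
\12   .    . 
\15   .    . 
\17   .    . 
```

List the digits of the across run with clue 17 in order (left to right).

9, 8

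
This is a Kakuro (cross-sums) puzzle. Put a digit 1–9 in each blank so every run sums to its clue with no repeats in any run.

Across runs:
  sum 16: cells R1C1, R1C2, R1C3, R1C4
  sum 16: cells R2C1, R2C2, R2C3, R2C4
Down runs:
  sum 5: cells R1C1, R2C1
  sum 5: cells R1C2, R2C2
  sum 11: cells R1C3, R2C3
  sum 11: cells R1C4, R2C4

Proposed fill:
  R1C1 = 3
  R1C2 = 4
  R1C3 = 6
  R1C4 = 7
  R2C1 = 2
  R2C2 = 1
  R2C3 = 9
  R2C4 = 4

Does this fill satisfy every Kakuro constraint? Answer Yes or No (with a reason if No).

No — the down run R1C3–R2C3 sums to 15, not 11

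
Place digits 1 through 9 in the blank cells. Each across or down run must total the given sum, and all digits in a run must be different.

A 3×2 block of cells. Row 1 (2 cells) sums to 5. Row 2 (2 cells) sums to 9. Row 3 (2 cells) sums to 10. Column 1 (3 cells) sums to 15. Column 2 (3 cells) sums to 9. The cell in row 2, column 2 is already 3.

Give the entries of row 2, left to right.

6, 3

(2,1) = 9 − 3 = 6 completes the 9 across.
Nothing is forced directly, so branch on (1,1), whose candidates are 1 or 2 or 4. If (1,1) = 2: then (1,2) would have to be in {3} for the 5 across but in {1,2,4,5} for the 9 down — contradiction. If (1,1) = 4: that forces (1,2) = 1, after which (3,1) would have to be in {1,2,3,4,6,7,8,9} for the 10 across but in {5} for the 15 down — contradiction. So (1,1) = 1.
(1,2) = 5 − 1 = 4 completes the 5 across.
(3,1) = 15 − 7 = 8 completes the 15 down.
(3,2) = 10 − 8 = 2 completes the 10 across.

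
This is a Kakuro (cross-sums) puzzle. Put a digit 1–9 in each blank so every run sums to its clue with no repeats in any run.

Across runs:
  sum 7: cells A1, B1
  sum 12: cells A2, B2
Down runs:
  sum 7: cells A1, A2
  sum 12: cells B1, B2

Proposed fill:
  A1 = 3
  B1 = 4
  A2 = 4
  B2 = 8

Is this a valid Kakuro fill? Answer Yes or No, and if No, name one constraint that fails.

Yes

Across: 3+4=7; 4+8=12. Down: 3+4=7; 4+8=12. No digit repeats within any run.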